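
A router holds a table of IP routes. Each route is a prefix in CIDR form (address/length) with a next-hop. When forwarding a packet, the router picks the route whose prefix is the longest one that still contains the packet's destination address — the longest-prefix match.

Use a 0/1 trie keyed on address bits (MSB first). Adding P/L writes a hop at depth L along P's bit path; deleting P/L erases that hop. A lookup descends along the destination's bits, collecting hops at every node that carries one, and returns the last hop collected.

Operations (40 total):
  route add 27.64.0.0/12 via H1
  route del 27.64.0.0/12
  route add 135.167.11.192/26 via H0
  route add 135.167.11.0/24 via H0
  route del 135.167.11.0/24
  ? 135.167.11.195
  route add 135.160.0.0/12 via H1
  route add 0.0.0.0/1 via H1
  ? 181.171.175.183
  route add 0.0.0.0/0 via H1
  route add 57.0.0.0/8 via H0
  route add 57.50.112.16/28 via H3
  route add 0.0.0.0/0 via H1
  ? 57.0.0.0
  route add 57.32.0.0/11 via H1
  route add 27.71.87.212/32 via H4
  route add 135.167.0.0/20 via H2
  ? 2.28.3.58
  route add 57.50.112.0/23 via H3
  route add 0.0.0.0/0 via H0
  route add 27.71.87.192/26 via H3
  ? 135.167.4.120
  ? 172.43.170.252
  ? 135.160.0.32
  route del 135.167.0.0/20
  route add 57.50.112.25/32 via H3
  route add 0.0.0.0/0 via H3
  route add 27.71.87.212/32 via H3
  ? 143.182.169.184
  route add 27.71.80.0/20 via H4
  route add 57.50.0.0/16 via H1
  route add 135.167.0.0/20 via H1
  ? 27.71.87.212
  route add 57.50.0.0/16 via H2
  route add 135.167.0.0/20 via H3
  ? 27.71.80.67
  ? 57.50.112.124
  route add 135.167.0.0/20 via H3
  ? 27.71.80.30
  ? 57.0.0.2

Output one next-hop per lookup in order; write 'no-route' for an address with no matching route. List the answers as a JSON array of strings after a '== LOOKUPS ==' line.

Apply in order:
  + 27.64.0.0/12 (H1) depth=12
  del 27.64.0.0/12 (clear depth 12)
  + 135.167.11.192/26 (H0) depth=26
  + 135.167.11.0/24 (H0) depth=24
  del 135.167.11.0/24 (clear depth 24)
  ? 135.167.11.195  path d0:-→d1:-→d2:-→d3:-→d4:-→d5:-→d6:-→d7:-→d8:-→d9:-→d10:-→d11:-→d12:-→d13:-→d14:-→d15:-→d16:-→d17:-→d18:-→d19:-→d20:-→d21:-→d22:-→d23:-→d24:-→d25:-→d26:H0  best=H0
  + 135.160.0.0/12 (H1) depth=12
  + 0.0.0.0/1 (H1) depth=1
  ? 181.171.175.183  path d0:-→d1:-→d2:-  best=no-route
  + 0.0.0.0/0 (H1) depth=0
  + 57.0.0.0/8 (H0) depth=8
  + 57.50.112.16/28 (H3) depth=28
  + 0.0.0.0/0 (H1) depth=0
  ? 57.0.0.0  path d0:H1→d1:H1→d2:-→d3:-→d4:-→d5:-→d6:-→d7:-→d8:H0→d9:-→d10:-  best=H0
  + 57.32.0.0/11 (H1) depth=11
  + 27.71.87.212/32 (H4) depth=32
  + 135.167.0.0/20 (H2) depth=20
  ? 2.28.3.58  path d0:H1→d1:H1→d2:-→d3:-  best=H1
  + 57.50.112.0/23 (H3) depth=23
  + 0.0.0.0/0 (H0) depth=0
  + 27.71.87.192/26 (H3) depth=26
  ? 135.167.4.120  path d0:H0→d1:-→d2:-→d3:-→d4:-→d5:-→d6:-→d7:-→d8:-→d9:-→d10:-→d11:-→d12:H1→d13:-→d14:-→d15:-→d16:-→d17:-→d18:-→d19:-→d20:H2  best=H2
  ? 172.43.170.252  path d0:H0→d1:-→d2:-  best=H0
  ? 135.160.0.32  path d0:H0→d1:-→d2:-→d3:-→d4:-→d5:-→d6:-→d7:-→d8:-→d9:-→d10:-→d11:-→d12:H1→d13:-  best=H1
  del 135.167.0.0/20 (clear depth 20)
  + 57.50.112.25/32 (H3) depth=32
  + 0.0.0.0/0 (H3) depth=0
  + 27.71.87.212/32 (H3) depth=32
  ? 143.182.169.184  path d0:H3→d1:-→d2:-→d3:-→d4:-  best=H3
  + 27.71.80.0/20 (H4) depth=20
  + 57.50.0.0/16 (H1) depth=16
  + 135.167.0.0/20 (H1) depth=20
  ? 27.71.87.212  path d0:H3→d1:H1→d2:-→d3:-→d4:-→d5:-→d6:-→d7:-→d8:-→d9:-→d10:-→d11:-→d12:-→d13:-→d14:-→d15:-→d16:-→d17:-→d18:-→d19:-→d20:H4→d21:-→d22:-→d23:-→d24:-→d25:-→d26:H3→d27:-→d28:-→d29:-→d30:-→d31:-→d32:H3  best=H3
  + 57.50.0.0/16 (H2) depth=16
  + 135.167.0.0/20 (H3) depth=20
  ? 27.71.80.67  path d0:H3→d1:H1→d2:-→d3:-→d4:-→d5:-→d6:-→d7:-→d8:-→d9:-→d10:-→d11:-→d12:-→d13:-→d14:-→d15:-→d16:-→d17:-→d18:-→d19:-→d20:H4→d21:-  best=H4
  ? 57.50.112.124  path d0:H3→d1:H1→d2:-→d3:-→d4:-→d5:-→d6:-→d7:-→d8:H0→d9:-→d10:-→d11:H1→d12:-→d13:-→d14:-→d15:-→d16:H2→d17:-→d18:-→d19:-→d20:-→d21:-→d22:-→d23:H3→d24:-→d25:-  best=H3
  + 135.167.0.0/20 (H3) depth=20
  ? 27.71.80.30  path d0:H3→d1:H1→d2:-→d3:-→d4:-→d5:-→d6:-→d7:-→d8:-→d9:-→d10:-→d11:-→d12:-→d13:-→d14:-→d15:-→d16:-→d17:-→d18:-→d19:-→d20:H4→d21:-  best=H4
  ? 57.0.0.2  path d0:H3→d1:H1→d2:-→d3:-→d4:-→d5:-→d6:-→d7:-→d8:H0→d9:-→d10:-  best=H0

== LOOKUPS ==
["H0","no-route","H0","H1","H2","H0","H1","H3","H3","H4","H3","H4","H0"]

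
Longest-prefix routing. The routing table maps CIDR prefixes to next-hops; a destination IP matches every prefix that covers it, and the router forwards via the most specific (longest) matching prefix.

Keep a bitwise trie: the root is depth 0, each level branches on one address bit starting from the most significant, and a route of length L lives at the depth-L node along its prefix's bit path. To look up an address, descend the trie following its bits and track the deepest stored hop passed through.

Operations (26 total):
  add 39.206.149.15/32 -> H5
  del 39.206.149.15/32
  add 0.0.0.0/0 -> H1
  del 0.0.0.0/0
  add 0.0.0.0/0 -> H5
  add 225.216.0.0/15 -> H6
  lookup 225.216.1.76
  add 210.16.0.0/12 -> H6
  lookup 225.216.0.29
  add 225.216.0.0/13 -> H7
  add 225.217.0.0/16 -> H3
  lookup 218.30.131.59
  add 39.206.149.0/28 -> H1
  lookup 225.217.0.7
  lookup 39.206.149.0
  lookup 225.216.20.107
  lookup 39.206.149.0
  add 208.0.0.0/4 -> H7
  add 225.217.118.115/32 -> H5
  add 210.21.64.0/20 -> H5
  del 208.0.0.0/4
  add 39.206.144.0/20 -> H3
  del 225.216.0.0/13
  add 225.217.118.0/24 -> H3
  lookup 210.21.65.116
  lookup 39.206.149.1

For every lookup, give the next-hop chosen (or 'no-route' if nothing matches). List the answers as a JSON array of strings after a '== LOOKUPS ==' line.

Apply in order:
  add 39.206.149.15/32 -> H5 at depth 32
  del 39.206.149.15/32 (clear depth 32)
  add 0.0.0.0/0 -> H1 at depth 0
  del 0.0.0.0/0 (clear depth 0)
  add 0.0.0.0/0 -> H5 at depth 0
  add 225.216.0.0/15 -> H6 at depth 15
  Q 225.216.1.76: descend 111000011101100 ; hops seen [H5,H6] ; pick H6
  add 210.16.0.0/12 -> H6 at depth 12
  Q 225.216.0.29: descend 111000011101100 ; hops seen [H5,H6] ; pick H6
  add 225.216.0.0/13 -> H7 at depth 13
  add 225.217.0.0/16 -> H3 at depth 16
  Q 218.30.131.59: descend 1101 ; hops seen [H5] ; pick H5
  add 39.206.149.0/28 -> H1 at depth 28
  Q 225.217.0.7: descend 1110000111011001 ; hops seen [H5,H7,H6,H3] ; pick H3
  Q 39.206.149.0: descend 0010011111001110100101010000 ; hops seen [H5,H1] ; pick H1
  Q 225.216.20.107: descend 111000011101100 ; hops seen [H5,H7,H6] ; pick H6
  Q 39.206.149.0: descend 0010011111001110100101010000 ; hops seen [H5,H1] ; pick H1
  add 208.0.0.0/4 -> H7 at depth 4
  add 225.217.118.115/32 -> H5 at depth 32
  add 210.21.64.0/20 -> H5 at depth 20
  del 208.0.0.0/4 (clear depth 4)
  add 39.206.144.0/20 -> H3 at depth 20
  del 225.216.0.0/13 (clear depth 13)
  add 225.217.118.0/24 -> H3 at depth 24
  Q 210.21.65.116: descend 11010010000101010100 ; hops seen [H5,H6,H5] ; pick H5
  Q 39.206.149.1: descend 0010011111001110100101010000 ; hops seen [H5,H3,H1] ; pick H1

== LOOKUPS ==
["H6","H6","H5","H3","H1","H6","H1","H5","H1"]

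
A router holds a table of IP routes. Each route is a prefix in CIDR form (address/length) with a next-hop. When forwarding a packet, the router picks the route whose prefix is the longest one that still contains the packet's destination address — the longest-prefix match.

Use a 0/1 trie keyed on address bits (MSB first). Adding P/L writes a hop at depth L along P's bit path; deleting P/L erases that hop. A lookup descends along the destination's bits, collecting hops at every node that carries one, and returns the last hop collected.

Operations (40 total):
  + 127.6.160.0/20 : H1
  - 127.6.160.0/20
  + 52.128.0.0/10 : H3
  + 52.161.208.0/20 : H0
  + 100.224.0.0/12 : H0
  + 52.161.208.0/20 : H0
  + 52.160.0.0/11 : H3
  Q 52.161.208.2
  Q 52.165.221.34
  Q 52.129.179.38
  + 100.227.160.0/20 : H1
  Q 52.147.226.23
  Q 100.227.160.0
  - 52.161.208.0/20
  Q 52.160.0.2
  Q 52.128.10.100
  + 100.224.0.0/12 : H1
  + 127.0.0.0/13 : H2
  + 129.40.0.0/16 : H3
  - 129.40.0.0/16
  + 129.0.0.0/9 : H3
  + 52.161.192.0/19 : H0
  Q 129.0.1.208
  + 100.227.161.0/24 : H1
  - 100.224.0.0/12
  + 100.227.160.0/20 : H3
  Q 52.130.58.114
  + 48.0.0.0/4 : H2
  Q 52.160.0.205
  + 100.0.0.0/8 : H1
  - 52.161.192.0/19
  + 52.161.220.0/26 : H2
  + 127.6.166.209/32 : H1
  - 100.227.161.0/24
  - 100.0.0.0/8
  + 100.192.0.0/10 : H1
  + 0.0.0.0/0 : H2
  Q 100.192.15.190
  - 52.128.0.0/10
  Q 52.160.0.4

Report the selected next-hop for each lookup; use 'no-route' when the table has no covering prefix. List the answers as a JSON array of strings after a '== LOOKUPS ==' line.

Trace:
  + 127.6.160.0/20 (H1) depth=20
  - 127.6.160.0/20 clear@20
  + 52.128.0.0/10 (H3) depth=10
  + 52.161.208.0/20 (H0) depth=20
  + 100.224.0.0/12 (H0) depth=12
  + 52.161.208.0/20 (H0) depth=20
  + 52.160.0.0/11 (H3) depth=11
  Q 52.161.208.2: descend 00110100101000011101 ; hops seen [H3,H3,H0] ; pick H0
  Q 52.165.221.34: descend 0011010010100 ; hops seen [H3,H3] ; pick H3
  Q 52.129.179.38: descend 0011010010 ; hops seen [H3] ; pick H3
  + 100.227.160.0/20 (H1) depth=20
  Q 52.147.226.23: descend 0011010010 ; hops seen [H3] ; pick H3
  Q 100.227.160.0: descend 01100100111000111010 ; hops seen [H0,H1] ; pick H1
  - 52.161.208.0/20 clear@20
  Q 52.160.0.2: descend 001101001010000 ; hops seen [H3,H3] ; pick H3
  Q 52.128.10.100: descend 0011010010 ; hops seen [H3] ; pick H3
  + 100.224.0.0/12 (H1) depth=12
  + 127.0.0.0/13 (H2) depth=13
  + 129.40.0.0/16 (H3) depth=16
  - 129.40.0.0/16 clear@16
  + 129.0.0.0/9 (H3) depth=9
  + 52.161.192.0/19 (H0) depth=19
  Q 129.0.1.208: descend 1000000100 ; hops seen [H3] ; pick H3
  + 100.227.161.0/24 (H1) depth=24
  - 100.224.0.0/12 clear@12
  + 100.227.160.0/20 (H3) depth=20
  Q 52.130.58.114: descend 0011010010 ; hops seen [H3] ; pick H3
  + 48.0.0.0/4 (H2) depth=4
  Q 52.160.0.205: descend 001101001010000 ; hops seen [H2,H3,H3] ; pick H3
  + 100.0.0.0/8 (H1) depth=8
  - 52.161.192.0/19 clear@19
  + 52.161.220.0/26 (H2) depth=26
  + 127.6.166.209/32 (H1) depth=32
  - 100.227.161.0/24 clear@24
  - 100.0.0.0/8 clear@8
  + 100.192.0.0/10 (H1) depth=10
  + 0.0.0.0/0 (H2) depth=0
  Q 100.192.15.190: descend 0110010011 ; hops seen [H2,H1] ; pick H1
  - 52.128.0.0/10 clear@10
  Q 52.160.0.4: descend 001101001010000 ; hops seen [H2,H2,H3] ; pick H3

== LOOKUPS ==
["H0","H3","H3","H3","H1","H3","H3","H3","H3","H3","H1","H3"]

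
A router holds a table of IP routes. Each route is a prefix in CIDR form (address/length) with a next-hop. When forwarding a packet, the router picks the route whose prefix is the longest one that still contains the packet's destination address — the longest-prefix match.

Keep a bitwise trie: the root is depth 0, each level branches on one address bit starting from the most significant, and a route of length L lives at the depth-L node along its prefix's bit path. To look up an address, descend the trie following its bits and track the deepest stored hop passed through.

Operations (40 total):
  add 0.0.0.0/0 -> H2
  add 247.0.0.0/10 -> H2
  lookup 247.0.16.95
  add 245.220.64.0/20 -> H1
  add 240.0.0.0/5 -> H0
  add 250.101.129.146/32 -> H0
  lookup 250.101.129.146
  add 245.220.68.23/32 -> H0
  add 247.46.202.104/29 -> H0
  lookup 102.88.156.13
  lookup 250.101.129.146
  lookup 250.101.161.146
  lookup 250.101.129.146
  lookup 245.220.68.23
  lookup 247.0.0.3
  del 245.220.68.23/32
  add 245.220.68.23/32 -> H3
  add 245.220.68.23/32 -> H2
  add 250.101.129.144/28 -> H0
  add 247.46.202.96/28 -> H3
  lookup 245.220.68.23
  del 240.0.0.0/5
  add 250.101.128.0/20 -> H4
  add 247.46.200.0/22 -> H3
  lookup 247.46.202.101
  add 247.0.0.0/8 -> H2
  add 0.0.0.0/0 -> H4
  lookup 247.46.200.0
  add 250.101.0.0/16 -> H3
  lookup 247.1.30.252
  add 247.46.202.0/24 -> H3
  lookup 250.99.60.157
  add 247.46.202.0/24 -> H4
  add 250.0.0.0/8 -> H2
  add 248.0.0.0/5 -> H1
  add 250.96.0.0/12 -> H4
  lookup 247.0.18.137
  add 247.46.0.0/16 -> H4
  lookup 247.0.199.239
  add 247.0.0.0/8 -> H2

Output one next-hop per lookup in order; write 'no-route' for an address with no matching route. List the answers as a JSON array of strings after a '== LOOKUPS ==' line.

Apply in order:
  add 0.0.0.0/0 -> H2 at depth 0
  add 247.0.0.0/10 -> H2 at depth 10
  lookup 247.0.16.95: bits 1111011100 walk d0:H2→d1:-→d2:-→d3:-→d4:-→d5:-→d6:-→d7:-→d8:-→d9:-→d10:H2 -> H2
  add 245.220.64.0/20 -> H1 at depth 20
  add 240.0.0.0/5 -> H0 at depth 5
  add 250.101.129.146/32 -> H0 at depth 32
  lookup 250.101.129.146: bits 11111010011001011000000110010010 walk d0:H2→d1:-→d2:-→d3:-→d4:-→d5:-→d6:-→d7:-→d8:-→d9:-→d10:-→d11:-→d12:-→d13:-→d14:-→d15:-→d16:-→d17:-→d18:-→d19:-→d20:-→d21:-→d22:-→d23:-→d24:-→d25:-→d26:-→d27:-→d28:-→d29:-→d30:-→d31:-→d32:H0 -> H0
  add 245.220.68.23/32 -> H0 at depth 32
  add 247.46.202.104/29 -> H0 at depth 29
  lookup 102.88.156.13: bits ε walk d0:H2 -> H2
  lookup 250.101.129.146: bits 11111010011001011000000110010010 walk d0:H2→d1:-→d2:-→d3:-→d4:-→d5:-→d6:-→d7:-→d8:-→d9:-→d10:-→d11:-→d12:-→d13:-→d14:-→d15:-→d16:-→d17:-→d18:-→d19:-→d20:-→d21:-→d22:-→d23:-→d24:-→d25:-→d26:-→d27:-→d28:-→d29:-→d30:-→d31:-→d32:H0 -> H0
  lookup 250.101.161.146: bits 111110100110010110 walk d0:H2→d1:-→d2:-→d3:-→d4:-→d5:-→d6:-→d7:-→d8:-→d9:-→d10:-→d11:-→d12:-→d13:-→d14:-→d15:-→d16:-→d17:-→d18:- -> H2
  lookup 250.101.129.146: bits 11111010011001011000000110010010 walk d0:H2→d1:-→d2:-→d3:-→d4:-→d5:-→d6:-→d7:-→d8:-→d9:-→d10:-→d11:-→d12:-→d13:-→d14:-→d15:-→d16:-→d17:-→d18:-→d19:-→d20:-→d21:-→d22:-→d23:-→d24:-→d25:-→d26:-→d27:-→d28:-→d29:-→d30:-→d31:-→d32:H0 -> H0
  lookup 245.220.68.23: bits 11110101110111000100010000010111 walk d0:H2→d1:-→d2:-→d3:-→d4:-→d5:H0→d6:-→d7:-→d8:-→d9:-→d10:-→d11:-→d12:-→d13:-→d14:-→d15:-→d16:-→d17:-→d18:-→d19:-→d20:H1→d21:-→d22:-→d23:-→d24:-→d25:-→d26:-→d27:-→d28:-→d29:-→d30:-→d31:-→d32:H0 -> H0
  lookup 247.0.0.3: bits 1111011100 walk d0:H2→d1:-→d2:-→d3:-→d4:-→d5:H0→d6:-→d7:-→d8:-→d9:-→d10:H2 -> H2
  del 245.220.68.23/32 (clear depth 32)
  add 245.220.68.23/32 -> H3 at depth 32
  add 245.220.68.23/32 -> H2 at depth 32
  add 250.101.129.144/28 -> H0 at depth 28
  add 247.46.202.96/28 -> H3 at depth 28
  lookup 245.220.68.23: bits 11110101110111000100010000010111 walk d0:H2→d1:-→d2:-→d3:-→d4:-→d5:H0→d6:-→d7:-→d8:-→d9:-→d10:-→d11:-→d12:-→d13:-→d14:-→d15:-→d16:-→d17:-→d18:-→d19:-→d20:H1→d21:-→d22:-→d23:-→d24:-→d25:-→d26:-→d27:-→d28:-→d29:-→d30:-→d31:-→d32:H2 -> H2
  del 240.0.0.0/5 (clear depth 5)
  add 250.101.128.0/20 -> H4 at depth 20
  add 247.46.200.0/22 -> H3 at depth 22
  lookup 247.46.202.101: bits 1111011100101110110010100110 walk d0:H2→d1:-→d2:-→d3:-→d4:-→d5:-→d6:-→d7:-→d8:-→d9:-→d10:H2→d11:-→d12:-→d13:-→d14:-→d15:-→d16:-→d17:-→d18:-→d19:-→d20:-→d21:-→d22:H3→d23:-→d24:-→d25:-→d26:-→d27:-→d28:H3 -> H3
  add 247.0.0.0/8 -> H2 at depth 8
  add 0.0.0.0/0 -> H4 at depth 0
  lookup 247.46.200.0: bits 1111011100101110110010 walk d0:H4→d1:-→d2:-→d3:-→d4:-→d5:-→d6:-→d7:-→d8:H2→d9:-→d10:H2→d11:-→d12:-→d13:-→d14:-→d15:-→d16:-→d17:-→d18:-→d19:-→d20:-→d21:-→d22:H3 -> H3
  add 250.101.0.0/16 -> H3 at depth 16
  lookup 247.1.30.252: bits 1111011100 walk d0:H4→d1:-→d2:-→d3:-→d4:-→d5:-→d6:-→d7:-→d8:H2→d9:-→d10:H2 -> H2
  add 247.46.202.0/24 -> H3 at depth 24
  lookup 250.99.60.157: bits 1111101001100 walk d0:H4→d1:-→d2:-→d3:-→d4:-→d5:-→d6:-→d7:-→d8:-→d9:-→d10:-→d11:-→d12:-→d13:- -> H4
  add 247.46.202.0/24 -> H4 at depth 24
  add 250.0.0.0/8 -> H2 at depth 8
  add 248.0.0.0/5 -> H1 at depth 5
  add 250.96.0.0/12 -> H4 at depth 12
  lookup 247.0.18.137: bits 1111011100 walk d0:H4→d1:-→d2:-→d3:-→d4:-→d5:-→d6:-→d7:-→d8:H2→d9:-→d10:H2 -> H2
  add 247.46.0.0/16 -> H4 at depth 16
  lookup 247.0.199.239: bits 1111011100 walk d0:H4→d1:-→d2:-→d3:-→d4:-→d5:-→d6:-→d7:-→d8:H2→d9:-→d10:H2 -> H2
  add 247.0.0.0/8 -> H2 at depth 8

== LOOKUPS ==
["H2","H0","H2","H0","H2","H0","H0","H2","H2","H3","H3","H2","H4","H2","H2"]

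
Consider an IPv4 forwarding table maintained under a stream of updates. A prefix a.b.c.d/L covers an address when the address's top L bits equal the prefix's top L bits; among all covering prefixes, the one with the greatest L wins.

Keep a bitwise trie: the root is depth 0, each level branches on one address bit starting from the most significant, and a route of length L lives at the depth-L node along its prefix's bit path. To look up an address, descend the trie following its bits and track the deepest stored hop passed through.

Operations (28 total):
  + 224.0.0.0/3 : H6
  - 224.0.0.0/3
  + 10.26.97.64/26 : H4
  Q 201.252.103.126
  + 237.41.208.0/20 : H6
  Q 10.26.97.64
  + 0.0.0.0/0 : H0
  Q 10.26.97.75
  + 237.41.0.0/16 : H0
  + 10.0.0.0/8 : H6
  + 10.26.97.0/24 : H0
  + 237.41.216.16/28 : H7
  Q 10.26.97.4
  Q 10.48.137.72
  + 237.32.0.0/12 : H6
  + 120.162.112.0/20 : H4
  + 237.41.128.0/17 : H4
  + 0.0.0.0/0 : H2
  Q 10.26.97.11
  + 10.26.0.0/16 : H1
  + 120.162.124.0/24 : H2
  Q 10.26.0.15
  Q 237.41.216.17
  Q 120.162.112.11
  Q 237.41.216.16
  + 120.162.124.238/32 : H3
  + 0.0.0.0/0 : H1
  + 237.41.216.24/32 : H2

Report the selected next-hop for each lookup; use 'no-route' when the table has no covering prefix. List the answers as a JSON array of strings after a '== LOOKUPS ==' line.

Apply in order:
  add 224.0.0.0/3 -> H6 at depth 3
  - 224.0.0.0/3 clear@3
  add 10.26.97.64/26 -> H4 at depth 26
  Q 201.252.103.126: descend 11 ; hops seen [∅] ; pick no-route
  add 237.41.208.0/20 -> H6 at depth 20
  Q 10.26.97.64: descend 00001010000110100110000101 ; hops seen [H4] ; pick H4
  add 0.0.0.0/0 -> H0 at depth 0
  Q 10.26.97.75: descend 00001010000110100110000101 ; hops seen [H0,H4] ; pick H4
  add 237.41.0.0/16 -> H0 at depth 16
  add 10.0.0.0/8 -> H6 at depth 8
  add 10.26.97.0/24 -> H0 at depth 24
  add 237.41.216.16/28 -> H7 at depth 28
  Q 10.26.97.4: descend 0000101000011010011000010 ; hops seen [H0,H6,H0] ; pick H0
  Q 10.48.137.72: descend 0000101000 ; hops seen [H0,H6] ; pick H6
  add 237.32.0.0/12 -> H6 at depth 12
  add 120.162.112.0/20 -> H4 at depth 20
  add 237.41.128.0/17 -> H4 at depth 17
  add 0.0.0.0/0 -> H2 at depth 0
  Q 10.26.97.11: descend 0000101000011010011000010 ; hops seen [H2,H6,H0] ; pick H0
  add 10.26.0.0/16 -> H1 at depth 16
  add 120.162.124.0/24 -> H2 at depth 24
  Q 10.26.0.15: descend 00001010000110100 ; hops seen [H2,H6,H1] ; pick H1
  Q 237.41.216.17: descend 1110110100101001110110000001 ; hops seen [H2,H6,H0,H4,H6,H7] ; pick H7
  Q 120.162.112.11: descend 01111000101000100111 ; hops seen [H2,H4] ; pick H4
  Q 237.41.216.16: descend 1110110100101001110110000001 ; hops seen [H2,H6,H0,H4,H6,H7] ; pick H7
  add 120.162.124.238/32 -> H3 at depth 32
  add 0.0.0.0/0 -> H1 at depth 0
  add 237.41.216.24/32 -> H2 at depth 32

== LOOKUPS ==
["no-route","H4","H4","H0","H6","H0","H1","H7","H4","H7"]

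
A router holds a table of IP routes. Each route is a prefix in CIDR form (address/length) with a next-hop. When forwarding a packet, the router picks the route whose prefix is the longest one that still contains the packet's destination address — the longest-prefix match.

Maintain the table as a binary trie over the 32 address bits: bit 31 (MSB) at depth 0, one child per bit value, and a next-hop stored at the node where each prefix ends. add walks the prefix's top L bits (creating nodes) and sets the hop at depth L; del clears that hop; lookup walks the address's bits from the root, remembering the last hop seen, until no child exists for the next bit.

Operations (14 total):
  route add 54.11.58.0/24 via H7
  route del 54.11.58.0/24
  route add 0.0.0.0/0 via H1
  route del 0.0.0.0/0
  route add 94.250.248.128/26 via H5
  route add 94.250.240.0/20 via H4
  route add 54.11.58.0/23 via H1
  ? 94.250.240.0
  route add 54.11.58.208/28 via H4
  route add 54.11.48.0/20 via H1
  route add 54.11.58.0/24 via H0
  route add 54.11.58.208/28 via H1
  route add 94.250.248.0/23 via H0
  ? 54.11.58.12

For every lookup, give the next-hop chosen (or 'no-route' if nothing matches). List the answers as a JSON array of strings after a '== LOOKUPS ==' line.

Apply in order:
  + 54.11.58.0/24 (H7) depth=24
  del 54.11.58.0/24 (clear depth 24)
  + 0.0.0.0/0 (H1) depth=0
  del 0.0.0.0/0 (clear depth 0)
  + 94.250.248.128/26 (H5) depth=26
  + 94.250.240.0/20 (H4) depth=20
  + 54.11.58.0/23 (H1) depth=23
  lookup 94.250.240.0: bits 01011110111110101111 walk d0:-→d1:-→d2:-→d3:-→d4:-→d5:-→d6:-→d7:-→d8:-→d9:-→d10:-→d11:-→d12:-→d13:-→d14:-→d15:-→d16:-→d17:-→d18:-→d19:-→d20:H4 -> H4
  + 54.11.58.208/28 (H4) depth=28
  + 54.11.48.0/20 (H1) depth=20
  + 54.11.58.0/24 (H0) depth=24
  + 54.11.58.208/28 (H1) depth=28
  + 94.250.248.0/23 (H0) depth=23
  lookup 54.11.58.12: bits 001101100000101100111010 walk d0:-→d1:-→d2:-→d3:-→d4:-→d5:-→d6:-→d7:-→d8:-→d9:-→d10:-→d11:-→d12:-→d13:-→d14:-→d15:-→d16:-→d17:-→d18:-→d19:-→d20:H1→d21:-→d22:-→d23:H1→d24:H0 -> H0

== LOOKUPS ==
["H4","H0"]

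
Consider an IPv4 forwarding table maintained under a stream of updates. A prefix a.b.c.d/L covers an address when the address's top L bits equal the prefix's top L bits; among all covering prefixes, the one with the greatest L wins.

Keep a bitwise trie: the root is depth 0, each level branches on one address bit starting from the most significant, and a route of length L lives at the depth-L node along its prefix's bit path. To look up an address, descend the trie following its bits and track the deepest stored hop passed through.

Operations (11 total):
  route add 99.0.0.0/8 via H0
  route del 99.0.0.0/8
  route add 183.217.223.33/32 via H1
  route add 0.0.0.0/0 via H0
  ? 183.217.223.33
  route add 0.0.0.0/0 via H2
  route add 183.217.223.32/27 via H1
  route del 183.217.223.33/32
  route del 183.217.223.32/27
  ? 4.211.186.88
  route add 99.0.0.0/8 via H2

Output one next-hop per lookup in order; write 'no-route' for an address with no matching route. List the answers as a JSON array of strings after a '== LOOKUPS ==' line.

Apply in order:
  + 99.0.0.0/8 (H0) depth=8
  - 99.0.0.0/8 clear@8
  + 183.217.223.33/32 (H1) depth=32
  + 0.0.0.0/0 (H0) depth=0
  Q 183.217.223.33: descend 10110111110110011101111100100001 ; hops seen [H0,H1] ; pick H1
  + 0.0.0.0/0 (H2) depth=0
  + 183.217.223.32/27 (H1) depth=27
  - 183.217.223.33/32 clear@32
  - 183.217.223.32/27 clear@27
  Q 4.211.186.88: descend 0 ; hops seen [H2] ; pick H2
  + 99.0.0.0/8 (H2) depth=8

== LOOKUPS ==
["H1","H2"]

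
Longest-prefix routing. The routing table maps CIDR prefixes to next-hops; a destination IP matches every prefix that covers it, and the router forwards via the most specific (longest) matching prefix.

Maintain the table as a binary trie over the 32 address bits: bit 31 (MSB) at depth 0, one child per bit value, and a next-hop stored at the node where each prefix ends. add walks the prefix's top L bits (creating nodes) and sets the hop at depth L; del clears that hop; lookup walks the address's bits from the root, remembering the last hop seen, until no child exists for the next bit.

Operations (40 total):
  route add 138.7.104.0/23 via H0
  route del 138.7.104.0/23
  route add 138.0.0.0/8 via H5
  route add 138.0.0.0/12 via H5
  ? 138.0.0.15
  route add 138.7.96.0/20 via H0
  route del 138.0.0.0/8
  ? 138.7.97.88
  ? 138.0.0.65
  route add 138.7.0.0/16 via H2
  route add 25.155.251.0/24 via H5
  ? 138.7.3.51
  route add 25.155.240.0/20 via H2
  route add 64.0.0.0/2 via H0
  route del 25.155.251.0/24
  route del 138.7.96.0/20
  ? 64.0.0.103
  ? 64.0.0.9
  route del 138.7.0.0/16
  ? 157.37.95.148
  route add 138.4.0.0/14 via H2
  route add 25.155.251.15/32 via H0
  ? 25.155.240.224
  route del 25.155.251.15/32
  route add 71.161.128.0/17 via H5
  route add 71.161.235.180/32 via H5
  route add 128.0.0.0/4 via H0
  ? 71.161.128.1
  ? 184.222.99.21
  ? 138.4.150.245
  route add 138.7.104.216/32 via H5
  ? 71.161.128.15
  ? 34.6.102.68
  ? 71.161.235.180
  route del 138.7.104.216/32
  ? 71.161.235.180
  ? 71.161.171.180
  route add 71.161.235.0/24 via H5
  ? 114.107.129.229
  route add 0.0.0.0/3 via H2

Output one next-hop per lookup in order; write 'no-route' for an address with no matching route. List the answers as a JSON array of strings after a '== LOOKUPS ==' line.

Process each operation:
  add 138.7.104.0/23 -> H0 at depth 23
  - 138.7.104.0/23 clear@23
  add 138.0.0.0/8 -> H5 at depth 8
  add 138.0.0.0/12 -> H5 at depth 12
  ? 138.0.0.15  path d0:-→d1:-→d2:-→d3:-→d4:-→d5:-→d6:-→d7:-→d8:H5→d9:-→d10:-→d11:-→d12:H5→d13:-  best=H5
  add 138.7.96.0/20 -> H0 at depth 20
  - 138.0.0.0/8 clear@8
  ? 138.7.97.88  path d0:-→d1:-→d2:-→d3:-→d4:-→d5:-→d6:-→d7:-→d8:-→d9:-→d10:-→d11:-→d12:H5→d13:-→d14:-→d15:-→d16:-→d17:-→d18:-→d19:-→d20:H0  best=H0
  ? 138.0.0.65  path d0:-→d1:-→d2:-→d3:-→d4:-→d5:-→d6:-→d7:-→d8:-→d9:-→d10:-→d11:-→d12:H5→d13:-  best=H5
  add 138.7.0.0/16 -> H2 at depth 16
  add 25.155.251.0/24 -> H5 at depth 24
  ? 138.7.3.51  path d0:-→d1:-→d2:-→d3:-→d4:-→d5:-→d6:-→d7:-→d8:-→d9:-→d10:-→d11:-→d12:H5→d13:-→d14:-→d15:-→d16:H2→d17:-  best=H2
  add 25.155.240.0/20 -> H2 at depth 20
  add 64.0.0.0/2 -> H0 at depth 2
  - 25.155.251.0/24 clear@24
  - 138.7.96.0/20 clear@20
  ? 64.0.0.103  path d0:-→d1:-→d2:H0  best=H0
  ? 64.0.0.9  path d0:-→d1:-→d2:H0  best=H0
  - 138.7.0.0/16 clear@16
  ? 157.37.95.148  path d0:-→d1:-→d2:-→d3:-  best=no-route
  add 138.4.0.0/14 -> H2 at depth 14
  add 25.155.251.15/32 -> H0 at depth 32
  ? 25.155.240.224  path d0:-→d1:-→d2:-→d3:-→d4:-→d5:-→d6:-→d7:-→d8:-→d9:-→d10:-→d11:-→d12:-→d13:-→d14:-→d15:-→d16:-→d17:-→d18:-→d19:-→d20:H2  best=H2
  - 25.155.251.15/32 clear@32
  add 71.161.128.0/17 -> H5 at depth 17
  add 71.161.235.180/32 -> H5 at depth 32
  add 128.0.0.0/4 -> H0 at depth 4
  ? 71.161.128.1  path d0:-→d1:-→d2:H0→d3:-→d4:-→d5:-→d6:-→d7:-→d8:-→d9:-→d10:-→d11:-→d12:-→d13:-→d14:-→d15:-→d16:-→d17:H5  best=H5
  ? 184.222.99.21  path d0:-→d1:-→d2:-  best=no-route
  ? 138.4.150.245  path d0:-→d1:-→d2:-→d3:-→d4:H0→d5:-→d6:-→d7:-→d8:-→d9:-→d10:-→d11:-→d12:H5→d13:-→d14:H2  best=H2
  add 138.7.104.216/32 -> H5 at depth 32
  ? 71.161.128.15  path d0:-→d1:-→d2:H0→d3:-→d4:-→d5:-→d6:-→d7:-→d8:-→d9:-→d10:-→d11:-→d12:-→d13:-→d14:-→d15:-→d16:-→d17:H5  best=H5
  ? 34.6.102.68  path d0:-→d1:-→d2:-  best=no-route
  ? 71.161.235.180  path d0:-→d1:-→d2:H0→d3:-→d4:-→d5:-→d6:-→d7:-→d8:-→d9:-→d10:-→d11:-→d12:-→d13:-→d14:-→d15:-→d16:-→d17:H5→d18:-→d19:-→d20:-→d21:-→d22:-→d23:-→d24:-→d25:-→d26:-→d27:-→d28:-→d29:-→d30:-→d31:-→d32:H5  best=H5
  - 138.7.104.216/32 clear@32
  ? 71.161.235.180  path d0:-→d1:-→d2:H0→d3:-→d4:-→d5:-→d6:-→d7:-→d8:-→d9:-→d10:-→d11:-→d12:-→d13:-→d14:-→d15:-→d16:-→d17:H5→d18:-→d19:-→d20:-→d21:-→d22:-→d23:-→d24:-→d25:-→d26:-→d27:-→d28:-→d29:-→d30:-→d31:-→d32:H5  best=H5
  ? 71.161.171.180  path d0:-→d1:-→d2:H0→d3:-→d4:-→d5:-→d6:-→d7:-→d8:-→d9:-→d10:-→d11:-→d12:-→d13:-→d14:-→d15:-→d16:-→d17:H5  best=H5
  add 71.161.235.0/24 -> H5 at depth 24
  ? 114.107.129.229  path d0:-→d1:-→d2:H0  best=H0
  add 0.0.0.0/3 -> H2 at depth 3

== LOOKUPS ==
["H5","H0","H5","H2","H0","H0","no-route","H2","H5","no-route","H2","H5","no-route","H5","H5","H5","H0"]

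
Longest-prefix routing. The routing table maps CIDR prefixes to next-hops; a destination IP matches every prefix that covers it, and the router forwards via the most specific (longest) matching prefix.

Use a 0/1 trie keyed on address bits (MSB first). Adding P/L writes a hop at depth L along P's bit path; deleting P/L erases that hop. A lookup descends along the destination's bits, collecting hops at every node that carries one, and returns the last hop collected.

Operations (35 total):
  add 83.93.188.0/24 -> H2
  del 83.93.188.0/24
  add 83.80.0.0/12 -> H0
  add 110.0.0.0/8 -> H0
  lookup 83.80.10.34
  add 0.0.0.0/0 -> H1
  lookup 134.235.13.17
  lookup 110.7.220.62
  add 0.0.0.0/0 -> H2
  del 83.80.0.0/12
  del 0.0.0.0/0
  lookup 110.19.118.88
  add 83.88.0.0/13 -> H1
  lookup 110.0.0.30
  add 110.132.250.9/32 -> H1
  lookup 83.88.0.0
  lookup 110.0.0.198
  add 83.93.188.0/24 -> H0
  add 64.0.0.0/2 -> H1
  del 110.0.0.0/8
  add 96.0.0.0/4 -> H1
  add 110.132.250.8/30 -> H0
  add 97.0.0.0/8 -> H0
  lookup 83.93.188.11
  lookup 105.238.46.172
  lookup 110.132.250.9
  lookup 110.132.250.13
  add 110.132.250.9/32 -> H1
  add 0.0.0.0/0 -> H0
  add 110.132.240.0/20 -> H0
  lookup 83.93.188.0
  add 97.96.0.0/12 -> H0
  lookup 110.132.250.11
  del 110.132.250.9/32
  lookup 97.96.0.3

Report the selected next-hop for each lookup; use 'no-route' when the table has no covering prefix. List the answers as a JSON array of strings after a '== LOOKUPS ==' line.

Apply in order:
  add 83.93.188.0/24 -> H2 at depth 24
  del 83.93.188.0/24 (clear depth 24)
  add 83.80.0.0/12 -> H0 at depth 12
  add 110.0.0.0/8 -> H0 at depth 8
  ? 83.80.10.34  path d0:-→d1:-→d2:-→d3:-→d4:-→d5:-→d6:-→d7:-→d8:-→d9:-→d10:-→d11:-→d12:H0  best=H0
  add 0.0.0.0/0 -> H1 at depth 0
  ? 134.235.13.17  path d0:H1  best=H1
  ? 110.7.220.62  path d0:H1→d1:-→d2:-→d3:-→d4:-→d5:-→d6:-→d7:-→d8:H0  best=H0
  add 0.0.0.0/0 -> H2 at depth 0
  del 83.80.0.0/12 (clear depth 12)
  del 0.0.0.0/0 (clear depth 0)
  ? 110.19.118.88  path d0:-→d1:-→d2:-→d3:-→d4:-→d5:-→d6:-→d7:-→d8:H0  best=H0
  add 83.88.0.0/13 -> H1 at depth 13
  ? 110.0.0.30  path d0:-→d1:-→d2:-→d3:-→d4:-→d5:-→d6:-→d7:-→d8:H0  best=H0
  add 110.132.250.9/32 -> H1 at depth 32
  ? 83.88.0.0  path d0:-→d1:-→d2:-→d3:-→d4:-→d5:-→d6:-→d7:-→d8:-→d9:-→d10:-→d11:-→d12:-→d13:H1  best=H1
  ? 110.0.0.198  path d0:-→d1:-→d2:-→d3:-→d4:-→d5:-→d6:-→d7:-→d8:H0  best=H0
  add 83.93.188.0/24 -> H0 at depth 24
  add 64.0.0.0/2 -> H1 at depth 2
  del 110.0.0.0/8 (clear depth 8)
  add 96.0.0.0/4 -> H1 at depth 4
  add 110.132.250.8/30 -> H0 at depth 30
  add 97.0.0.0/8 -> H0 at depth 8
  ? 83.93.188.11  path d0:-→d1:-→d2:H1→d3:-→d4:-→d5:-→d6:-→d7:-→d8:-→d9:-→d10:-→d11:-→d12:-→d13:H1→d14:-→d15:-→d16:-→d17:-→d18:-→d19:-→d20:-→d21:-→d22:-→d23:-→d24:H0  best=H0
  ? 105.238.46.172  path d0:-→d1:-→d2:H1→d3:-→d4:H1→d5:-  best=H1
  ? 110.132.250.9  path d0:-→d1:-→d2:H1→d3:-→d4:H1→d5:-→d6:-→d7:-→d8:-→d9:-→d10:-→d11:-→d12:-→d13:-→d14:-→d15:-→d16:-→d17:-→d18:-→d19:-→d20:-→d21:-→d22:-→d23:-→d24:-→d25:-→d26:-→d27:-→d28:-→d29:-→d30:H0→d31:-→d32:H1  best=H1
  ? 110.132.250.13  path d0:-→d1:-→d2:H1→d3:-→d4:H1→d5:-→d6:-→d7:-→d8:-→d9:-→d10:-→d11:-→d12:-→d13:-→d14:-→d15:-→d16:-→d17:-→d18:-→d19:-→d20:-→d21:-→d22:-→d23:-→d24:-→d25:-→d26:-→d27:-→d28:-→d29:-  best=H1
  add 110.132.250.9/32 -> H1 at depth 32
  add 0.0.0.0/0 -> H0 at depth 0
  add 110.132.240.0/20 -> H0 at depth 20
  ? 83.93.188.0  path d0:H0→d1:-→d2:H1→d3:-→d4:-→d5:-→d6:-→d7:-→d8:-→d9:-→d10:-→d11:-→d12:-→d13:H1→d14:-→d15:-→d16:-→d17:-→d18:-→d19:-→d20:-→d21:-→d22:-→d23:-→d24:H0  best=H0
  add 97.96.0.0/12 -> H0 at depth 12
  ? 110.132.250.11  path d0:H0→d1:-→d2:H1→d3:-→d4:H1→d5:-→d6:-→d7:-→d8:-→d9:-→d10:-→d11:-→d12:-→d13:-→d14:-→d15:-→d16:-→d17:-→d18:-→d19:-→d20:H0→d21:-→d22:-→d23:-→d24:-→d25:-→d26:-→d27:-→d28:-→d29:-→d30:H0  best=H0
  del 110.132.250.9/32 (clear depth 32)
  ? 97.96.0.3  path d0:H0→d1:-→d2:H1→d3:-→d4:H1→d5:-→d6:-→d7:-→d8:H0→d9:-→d10:-→d11:-→d12:H0  best=H0

== LOOKUPS ==
["H0","H1","H0","H0","H0","H1","H0","H0","H1","H1","H1","H0","H0","H0"]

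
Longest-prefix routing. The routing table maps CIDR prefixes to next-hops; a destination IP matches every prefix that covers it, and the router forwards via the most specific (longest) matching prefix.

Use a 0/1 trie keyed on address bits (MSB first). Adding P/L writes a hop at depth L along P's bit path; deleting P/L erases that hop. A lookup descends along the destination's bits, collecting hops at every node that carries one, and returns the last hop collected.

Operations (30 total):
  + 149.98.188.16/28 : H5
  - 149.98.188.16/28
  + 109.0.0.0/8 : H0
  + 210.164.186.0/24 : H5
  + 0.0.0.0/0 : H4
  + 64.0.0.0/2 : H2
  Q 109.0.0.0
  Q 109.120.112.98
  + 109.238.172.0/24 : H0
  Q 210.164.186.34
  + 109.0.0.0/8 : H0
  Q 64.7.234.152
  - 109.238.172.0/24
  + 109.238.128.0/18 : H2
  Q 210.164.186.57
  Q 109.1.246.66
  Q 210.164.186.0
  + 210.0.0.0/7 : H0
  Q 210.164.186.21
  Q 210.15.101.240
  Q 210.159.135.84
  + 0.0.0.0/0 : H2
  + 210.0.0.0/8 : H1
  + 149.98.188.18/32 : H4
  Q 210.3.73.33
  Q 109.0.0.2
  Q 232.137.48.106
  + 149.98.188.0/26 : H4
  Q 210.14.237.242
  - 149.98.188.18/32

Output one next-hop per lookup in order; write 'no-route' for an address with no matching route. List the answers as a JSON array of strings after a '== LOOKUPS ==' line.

Apply in order:
  add 149.98.188.16/28 -> H5 at depth 28
  del 149.98.188.16/28 (clear depth 28)
  add 109.0.0.0/8 -> H0 at depth 8
  add 210.164.186.0/24 -> H5 at depth 24
  add 0.0.0.0/0 -> H4 at depth 0
  add 64.0.0.0/2 -> H2 at depth 2
  ? 109.0.0.0  path d0:H4→d1:-→d2:H2→d3:-→d4:-→d5:-→d6:-→d7:-→d8:H0  best=H0
  ? 109.120.112.98  path d0:H4→d1:-→d2:H2→d3:-→d4:-→d5:-→d6:-→d7:-→d8:H0  best=H0
  add 109.238.172.0/24 -> H0 at depth 24
  ? 210.164.186.34  path d0:H4→d1:-→d2:-→d3:-→d4:-→d5:-→d6:-→d7:-→d8:-→d9:-→d10:-→d11:-→d12:-→d13:-→d14:-→d15:-→d16:-→d17:-→d18:-→d19:-→d20:-→d21:-→d22:-→d23:-→d24:H5  best=H5
  add 109.0.0.0/8 -> H0 at depth 8
  ? 64.7.234.152  path d0:H4→d1:-→d2:H2  best=H2
  del 109.238.172.0/24 (clear depth 24)
  add 109.238.128.0/18 -> H2 at depth 18
  ? 210.164.186.57  path d0:H4→d1:-→d2:-→d3:-→d4:-→d5:-→d6:-→d7:-→d8:-→d9:-→d10:-→d11:-→d12:-→d13:-→d14:-→d15:-→d16:-→d17:-→d18:-→d19:-→d20:-→d21:-→d22:-→d23:-→d24:H5  best=H5
  ? 109.1.246.66  path d0:H4→d1:-→d2:H2→d3:-→d4:-→d5:-→d6:-→d7:-→d8:H0  best=H0
  ? 210.164.186.0  path d0:H4→d1:-→d2:-→d3:-→d4:-→d5:-→d6:-→d7:-→d8:-→d9:-→d10:-→d11:-→d12:-→d13:-→d14:-→d15:-→d16:-→d17:-→d18:-→d19:-→d20:-→d21:-→d22:-→d23:-→d24:H5  best=H5
  add 210.0.0.0/7 -> H0 at depth 7
  ? 210.164.186.21  path d0:H4→d1:-→d2:-→d3:-→d4:-→d5:-→d6:-→d7:H0→d8:-→d9:-→d10:-→d11:-→d12:-→d13:-→d14:-→d15:-→d16:-→d17:-→d18:-→d19:-→d20:-→d21:-→d22:-→d23:-→d24:H5  best=H5
  ? 210.15.101.240  path d0:H4→d1:-→d2:-→d3:-→d4:-→d5:-→d6:-→d7:H0→d8:-  best=H0
  ? 210.159.135.84  path d0:H4→d1:-→d2:-→d3:-→d4:-→d5:-→d6:-→d7:H0→d8:-→d9:-→d10:-  best=H0
  add 0.0.0.0/0 -> H2 at depth 0
  add 210.0.0.0/8 -> H1 at depth 8
  add 149.98.188.18/32 -> H4 at depth 32
  ? 210.3.73.33  path d0:H2→d1:-→d2:-→d3:-→d4:-→d5:-→d6:-→d7:H0→d8:H1  best=H1
  ? 109.0.0.2  path d0:H2→d1:-→d2:H2→d3:-→d4:-→d5:-→d6:-→d7:-→d8:H0  best=H0
  ? 232.137.48.106  path d0:H2→d1:-→d2:-  best=H2
  add 149.98.188.0/26 -> H4 at depth 26
  ? 210.14.237.242  path d0:H2→d1:-→d2:-→d3:-→d4:-→d5:-→d6:-→d7:H0→d8:H1  best=H1
  del 149.98.188.18/32 (clear depth 32)

== LOOKUPS ==
["H0","H0","H5","H2","H5","H0","H5","H5","H0","H0","H1","H0","H2","H1"]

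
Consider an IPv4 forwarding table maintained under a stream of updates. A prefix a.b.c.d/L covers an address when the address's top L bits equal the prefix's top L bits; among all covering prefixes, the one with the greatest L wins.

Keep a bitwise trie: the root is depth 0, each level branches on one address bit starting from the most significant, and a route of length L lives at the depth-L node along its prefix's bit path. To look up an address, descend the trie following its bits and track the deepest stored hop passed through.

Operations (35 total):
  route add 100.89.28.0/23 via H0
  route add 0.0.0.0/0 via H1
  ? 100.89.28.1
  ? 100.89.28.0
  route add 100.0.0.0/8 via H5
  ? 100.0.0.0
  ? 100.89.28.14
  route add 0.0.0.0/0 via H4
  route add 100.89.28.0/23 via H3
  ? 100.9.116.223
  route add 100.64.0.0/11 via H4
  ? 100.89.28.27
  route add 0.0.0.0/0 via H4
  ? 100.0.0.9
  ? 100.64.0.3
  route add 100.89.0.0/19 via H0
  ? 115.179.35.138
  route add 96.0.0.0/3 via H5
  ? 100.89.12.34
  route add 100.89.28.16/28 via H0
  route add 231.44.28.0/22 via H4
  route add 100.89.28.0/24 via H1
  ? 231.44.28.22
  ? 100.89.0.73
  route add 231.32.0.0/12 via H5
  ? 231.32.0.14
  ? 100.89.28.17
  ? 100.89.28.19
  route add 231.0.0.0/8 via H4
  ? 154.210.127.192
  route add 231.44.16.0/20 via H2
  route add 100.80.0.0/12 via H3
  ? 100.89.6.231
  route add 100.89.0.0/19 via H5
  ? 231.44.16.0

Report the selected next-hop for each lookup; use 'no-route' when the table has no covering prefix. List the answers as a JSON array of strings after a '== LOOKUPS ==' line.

Apply in order:
  + 100.89.28.0/23 (H0) depth=23
  + 0.0.0.0/0 (H1) depth=0
  Q 100.89.28.1: descend 01100100010110010001110 ; hops seen [H1,H0] ; pick H0
  Q 100.89.28.0: descend 01100100010110010001110 ; hops seen [H1,H0] ; pick H0
  + 100.0.0.0/8 (H5) depth=8
  Q 100.0.0.0: descend 011001000 ; hops seen [H1,H5] ; pick H5
  Q 100.89.28.14: descend 01100100010110010001110 ; hops seen [H1,H5,H0] ; pick H0
  + 0.0.0.0/0 (H4) depth=0
  + 100.89.28.0/23 (H3) depth=23
  Q 100.9.116.223: descend 011001000 ; hops seen [H4,H5] ; pick H5
  + 100.64.0.0/11 (H4) depth=11
  Q 100.89.28.27: descend 01100100010110010001110 ; hops seen [H4,H5,H4,H3] ; pick H3
  + 0.0.0.0/0 (H4) depth=0
  Q 100.0.0.9: descend 011001000 ; hops seen [H4,H5] ; pick H5
  Q 100.64.0.3: descend 01100100010 ; hops seen [H4,H5,H4] ; pick H4
  + 100.89.0.0/19 (H0) depth=19
  Q 115.179.35.138: descend 011 ; hops seen [H4] ; pick H4
  + 96.0.0.0/3 (H5) depth=3
  Q 100.89.12.34: descend 0110010001011001000 ; hops seen [H4,H5,H5,H4,H0] ; pick H0
  + 100.89.28.16/28 (H0) depth=28
  + 231.44.28.0/22 (H4) depth=22
  + 100.89.28.0/24 (H1) depth=24
  Q 231.44.28.22: descend 1110011100101100000111 ; hops seen [H4,H4] ; pick H4
  Q 100.89.0.73: descend 0110010001011001000 ; hops seen [H4,H5,H5,H4,H0] ; pick H0
  + 231.32.0.0/12 (H5) depth=12
  Q 231.32.0.14: descend 111001110010 ; hops seen [H4,H5] ; pick H5
  Q 100.89.28.17: descend 0110010001011001000111000001 ; hops seen [H4,H5,H5,H4,H0,H3,H1,H0] ; pick H0
  Q 100.89.28.19: descend 0110010001011001000111000001 ; hops seen [H4,H5,H5,H4,H0,H3,H1,H0] ; pick H0
  + 231.0.0.0/8 (H4) depth=8
  Q 154.210.127.192: descend 1 ; hops seen [H4] ; pick H4
  + 231.44.16.0/20 (H2) depth=20
  + 100.80.0.0/12 (H3) depth=12
  Q 100.89.6.231: descend 0110010001011001000 ; hops seen [H4,H5,H5,H4,H3,H0] ; pick H0
  + 100.89.0.0/19 (H5) depth=19
  Q 231.44.16.0: descend 11100111001011000001 ; hops seen [H4,H4,H5,H2] ; pick H2

== LOOKUPS ==
["H0","H0","H5","H0","H5","H3","H5","H4","H4","H0","H4","H0","H5","H0","H0","H4","H0","H2"]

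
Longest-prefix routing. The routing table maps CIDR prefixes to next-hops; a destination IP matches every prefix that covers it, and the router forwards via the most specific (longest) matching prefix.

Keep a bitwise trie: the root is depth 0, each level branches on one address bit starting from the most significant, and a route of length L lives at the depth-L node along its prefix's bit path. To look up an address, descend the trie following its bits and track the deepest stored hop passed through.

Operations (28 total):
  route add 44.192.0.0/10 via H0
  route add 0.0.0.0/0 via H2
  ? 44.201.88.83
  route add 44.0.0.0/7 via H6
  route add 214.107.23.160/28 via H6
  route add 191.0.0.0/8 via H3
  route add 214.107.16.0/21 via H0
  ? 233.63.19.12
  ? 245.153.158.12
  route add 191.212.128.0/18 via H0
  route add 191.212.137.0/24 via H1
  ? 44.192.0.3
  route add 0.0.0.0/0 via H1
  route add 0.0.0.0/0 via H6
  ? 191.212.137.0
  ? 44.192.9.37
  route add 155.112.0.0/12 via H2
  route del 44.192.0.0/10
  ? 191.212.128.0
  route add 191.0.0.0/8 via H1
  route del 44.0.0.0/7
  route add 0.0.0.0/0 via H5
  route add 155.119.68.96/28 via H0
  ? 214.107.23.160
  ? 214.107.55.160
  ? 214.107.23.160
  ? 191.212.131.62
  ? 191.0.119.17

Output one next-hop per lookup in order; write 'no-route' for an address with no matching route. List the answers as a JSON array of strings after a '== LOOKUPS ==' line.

Process each operation:
  add 44.192.0.0/10 -> H0 at depth 10
  add 0.0.0.0/0 -> H2 at depth 0
  lookup 44.201.88.83: bits 0010110011 walk d0:H2→d1:-→d2:-→d3:-→d4:-→d5:-→d6:-→d7:-→d8:-→d9:-→d10:H0 -> H0
  add 44.0.0.0/7 -> H6 at depth 7
  add 214.107.23.160/28 -> H6 at depth 28
  add 191.0.0.0/8 -> H3 at depth 8
  add 214.107.16.0/21 -> H0 at depth 21
  lookup 233.63.19.12: bits 11 walk d0:H2→d1:-→d2:- -> H2
  lookup 245.153.158.12: bits 11 walk d0:H2→d1:-→d2:- -> H2
  add 191.212.128.0/18 -> H0 at depth 18
  add 191.212.137.0/24 -> H1 at depth 24
  lookup 44.192.0.3: bits 0010110011 walk d0:H2→d1:-→d2:-→d3:-→d4:-→d5:-→d6:-→d7:H6→d8:-→d9:-→d10:H0 -> H0
  add 0.0.0.0/0 -> H1 at depth 0
  add 0.0.0.0/0 -> H6 at depth 0
  lookup 191.212.137.0: bits 101111111101010010001001 walk d0:H6→d1:-→d2:-→d3:-→d4:-→d5:-→d6:-→d7:-→d8:H3→d9:-→d10:-→d11:-→d12:-→d13:-→d14:-→d15:-→d16:-→d17:-→d18:H0→d19:-→d20:-→d21:-→d22:-→d23:-→d24:H1 -> H1
  lookup 44.192.9.37: bits 0010110011 walk d0:H6→d1:-→d2:-→d3:-→d4:-→d5:-→d6:-→d7:H6→d8:-→d9:-→d10:H0 -> H0
  add 155.112.0.0/12 -> H2 at depth 12
  - 44.192.0.0/10 clear@10
  lookup 191.212.128.0: bits 10111111110101001000 walk d0:H6→d1:-→d2:-→d3:-→d4:-→d5:-→d6:-→d7:-→d8:H3→d9:-→d10:-→d11:-→d12:-→d13:-→d14:-→d15:-→d16:-→d17:-→d18:H0→d19:-→d20:- -> H0
  add 191.0.0.0/8 -> H1 at depth 8
  - 44.0.0.0/7 clear@7
  add 0.0.0.0/0 -> H5 at depth 0
  add 155.119.68.96/28 -> H0 at depth 28
  lookup 214.107.23.160: bits 1101011001101011000101111010 walk d0:H5→d1:-→d2:-→d3:-→d4:-→d5:-→d6:-→d7:-→d8:-→d9:-→d10:-→d11:-→d12:-→d13:-→d14:-→d15:-→d16:-→d17:-→d18:-→d19:-→d20:-→d21:H0→d22:-→d23:-→d24:-→d25:-→d26:-→d27:-→d28:H6 -> H6
  lookup 214.107.55.160: bits 110101100110101100 walk d0:H5→d1:-→d2:-→d3:-→d4:-→d5:-→d6:-→d7:-→d8:-→d9:-→d10:-→d11:-→d12:-→d13:-→d14:-→d15:-→d16:-→d17:-→d18:- -> H5
  lookup 214.107.23.160: bits 1101011001101011000101111010 walk d0:H5→d1:-→d2:-→d3:-→d4:-→d5:-→d6:-→d7:-→d8:-→d9:-→d10:-→d11:-→d12:-→d13:-→d14:-→d15:-→d16:-→d17:-→d18:-→d19:-→d20:-→d21:H0→d22:-→d23:-→d24:-→d25:-→d26:-→d27:-→d28:H6 -> H6
  lookup 191.212.131.62: bits 10111111110101001000 walk d0:H5→d1:-→d2:-→d3:-→d4:-→d5:-→d6:-→d7:-→d8:H1→d9:-→d10:-→d11:-→d12:-→d13:-→d14:-→d15:-→d16:-→d17:-→d18:H0→d19:-→d20:- -> H0
  lookup 191.0.119.17: bits 10111111 walk d0:H5→d1:-→d2:-→d3:-→d4:-→d5:-→d6:-→d7:-→d8:H1 -> H1

== LOOKUPS ==
["H0","H2","H2","H0","H1","H0","H0","H6","H5","H6","H0","H1"]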